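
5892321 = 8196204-2303883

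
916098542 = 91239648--824858894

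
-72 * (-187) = 13464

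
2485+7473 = 9958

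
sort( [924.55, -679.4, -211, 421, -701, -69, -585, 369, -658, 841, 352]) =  [-701, -679.4, -658, -585, -211, -69, 352, 369, 421, 841, 924.55]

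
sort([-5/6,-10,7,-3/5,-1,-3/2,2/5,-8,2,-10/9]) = [-10,-8,-3/2,-10/9,-1,-5/6,-3/5,2/5,2,7]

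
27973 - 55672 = -27699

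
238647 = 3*79549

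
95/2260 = 19/452≈0.0420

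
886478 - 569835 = 316643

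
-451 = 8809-9260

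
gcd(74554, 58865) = 1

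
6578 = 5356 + 1222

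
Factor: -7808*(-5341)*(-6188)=-1*2^9*7^3*13^1*17^1*61^1*109^1=-258055243264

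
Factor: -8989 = -1*89^1*101^1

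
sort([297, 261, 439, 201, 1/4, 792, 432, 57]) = [1/4, 57, 201, 261, 297, 432, 439, 792]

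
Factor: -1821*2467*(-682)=2^1*3^1*11^1*31^1*607^1*2467^1=3063821574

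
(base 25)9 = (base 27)9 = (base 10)9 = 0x9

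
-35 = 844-879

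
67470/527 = 128 + 14/527 ≈ 128.03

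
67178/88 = 33589/44 ≈ 763.39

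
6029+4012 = 10041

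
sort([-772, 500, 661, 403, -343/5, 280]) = [-772, -343/5, 280, 403, 500, 661]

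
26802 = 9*2978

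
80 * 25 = 2000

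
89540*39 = 3492060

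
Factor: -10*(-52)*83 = 2^3*5^1*13^1*83^1 = 43160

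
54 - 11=43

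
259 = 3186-2927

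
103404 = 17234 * 6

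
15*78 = 1170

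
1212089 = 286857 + 925232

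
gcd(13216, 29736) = 3304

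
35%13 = 9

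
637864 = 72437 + 565427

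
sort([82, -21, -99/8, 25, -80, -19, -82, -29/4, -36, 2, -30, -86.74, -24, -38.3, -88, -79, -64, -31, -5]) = [-88, -86.74, -82, -80, -79, -64, -38.3, -36, -31, -30, -24, -21, -19, -99/8, -29/4, -5, 2, 25, 82]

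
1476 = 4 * 369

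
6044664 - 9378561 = -3333897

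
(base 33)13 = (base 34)12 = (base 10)36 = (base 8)44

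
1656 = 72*23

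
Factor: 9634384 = 2^4 * 251^1 * 2399^1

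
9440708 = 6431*1468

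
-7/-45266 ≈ 0.000155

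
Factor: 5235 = 3^1*5^1*349^1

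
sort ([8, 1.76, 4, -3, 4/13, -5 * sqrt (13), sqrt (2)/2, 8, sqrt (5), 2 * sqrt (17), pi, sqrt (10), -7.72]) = [-5 * sqrt (13), -7.72, -3, 4/13, sqrt (2)/2, 1.76, sqrt (5), pi, sqrt (10), 4, 8, 8, 2 * sqrt (17)]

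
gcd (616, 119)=7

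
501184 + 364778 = 865962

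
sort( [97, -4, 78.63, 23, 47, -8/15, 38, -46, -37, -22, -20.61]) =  [-46, -37, -22, -20.61, -4, -8/15, 23, 38, 47, 78.63, 97]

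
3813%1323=1167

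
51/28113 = 17/9371 ≈ 0.00181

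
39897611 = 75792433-35894822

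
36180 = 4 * 9045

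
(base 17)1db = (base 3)201022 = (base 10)521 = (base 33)fq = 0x209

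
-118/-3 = 39+1/3 ≈ 39.33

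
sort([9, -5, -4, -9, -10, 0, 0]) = [-10, -9, -5, -4, 0, 0, 9]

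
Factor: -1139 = -1*17^1*67^1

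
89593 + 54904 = 144497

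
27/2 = 13 + 1/2 = 13.50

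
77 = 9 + 68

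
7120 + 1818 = 8938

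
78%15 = 3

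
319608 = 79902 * 4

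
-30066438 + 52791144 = 22724706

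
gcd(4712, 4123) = 589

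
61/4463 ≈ 0.0137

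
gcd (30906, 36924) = 102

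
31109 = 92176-61067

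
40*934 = 37360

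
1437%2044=1437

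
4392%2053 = 286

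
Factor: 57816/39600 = 2^(-1) * 5^(-2) * 73^1 = 73/50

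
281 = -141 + 422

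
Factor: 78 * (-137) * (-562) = 2^2 * 3^1 * 13^1 * 137^1 * 281^1 = 6005532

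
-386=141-527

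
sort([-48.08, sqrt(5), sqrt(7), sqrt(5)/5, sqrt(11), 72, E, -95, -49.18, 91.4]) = [-95, -49.18, -48.08, sqrt(5)/5, sqrt(5), sqrt(7), E, sqrt(11), 72, 91.4]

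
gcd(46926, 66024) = 18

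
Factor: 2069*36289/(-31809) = -1*3^(-1)*11^1*23^(-1)*461^(-1)*2069^1*3299^1 = -75081941/31809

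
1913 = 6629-4716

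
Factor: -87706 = -1 * 2^1 * 43853^1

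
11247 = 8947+2300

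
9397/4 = 2349 + 1/4 = 2349.25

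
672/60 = 11 + 1/5 = 11.20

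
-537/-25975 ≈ 0.0207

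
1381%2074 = 1381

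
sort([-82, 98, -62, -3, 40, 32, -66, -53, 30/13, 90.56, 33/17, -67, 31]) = [-82, -67, -66, -62, -53, -3, 33/17, 30/13, 31, 32, 40, 90.56, 98]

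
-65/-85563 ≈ 0.000760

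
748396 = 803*932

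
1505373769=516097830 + 989275939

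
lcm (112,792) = 11088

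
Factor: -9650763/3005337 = -1 * 3^1 * 73^(-1) * 167^1 * 6421^1 * 13723^(-1) = -3216921/1001779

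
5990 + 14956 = 20946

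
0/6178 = 0 = 0.00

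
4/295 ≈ 0.0136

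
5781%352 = 149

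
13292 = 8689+4603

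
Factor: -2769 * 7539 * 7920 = -1 * 2^4 * 3^4 * 5^1 * 7^1 * 11^1 * 13^1 * 71^1 * 359^1 = -165333888720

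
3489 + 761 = 4250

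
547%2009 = 547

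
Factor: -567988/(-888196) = 149^1*233^(-1) = 149/233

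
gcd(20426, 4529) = 7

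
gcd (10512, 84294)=18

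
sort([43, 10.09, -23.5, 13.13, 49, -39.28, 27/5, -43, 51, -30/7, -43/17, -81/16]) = [-43, -39.28, -23.5, -81/16, -30/7, -43/17, 27/5, 10.09, 13.13, 43, 49, 51]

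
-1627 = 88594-90221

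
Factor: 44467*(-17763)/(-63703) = 3^1*31^1*53^1*191^1*839^1*63703^(-1) = 789867321/63703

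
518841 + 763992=1282833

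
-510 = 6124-6634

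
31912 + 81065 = 112977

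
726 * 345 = 250470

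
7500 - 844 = 6656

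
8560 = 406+8154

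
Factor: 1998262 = 2^1 * 7^1 * 142733^1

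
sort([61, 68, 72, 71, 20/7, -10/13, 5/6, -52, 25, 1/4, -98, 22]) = [-98, -52, -10/13, 1/4, 5/6, 20/7, 22, 25, 61, 68, 71, 72]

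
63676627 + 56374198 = 120050825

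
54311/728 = 74 + 439/728 ≈ 74.60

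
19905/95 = 209 + 10/19 ≈ 209.53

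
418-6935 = -6517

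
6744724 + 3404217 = 10148941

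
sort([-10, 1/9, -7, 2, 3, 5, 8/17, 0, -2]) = [-10, -7, -2, 0, 1/9, 8/17, 2, 3, 5]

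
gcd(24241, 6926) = 3463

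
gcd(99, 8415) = 99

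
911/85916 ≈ 0.0106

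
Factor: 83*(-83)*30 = -1*2^1*3^1*5^1*83^2 = -206670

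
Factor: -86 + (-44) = -1 * 2^1 * 5^1 * 13^1 = -130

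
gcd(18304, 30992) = 208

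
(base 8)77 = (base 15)43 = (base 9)70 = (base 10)63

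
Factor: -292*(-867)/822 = 2^1*17^2*73^1*137^(-1) = 42194/137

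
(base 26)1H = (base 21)21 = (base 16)2B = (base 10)43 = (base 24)1J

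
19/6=3+1/6 ≈ 3.17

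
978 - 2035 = -1057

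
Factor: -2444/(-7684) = 13^1*17^(-1)*47^1*113^(-1) = 611/1921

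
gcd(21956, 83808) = 4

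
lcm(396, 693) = 2772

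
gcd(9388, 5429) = 1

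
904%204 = 88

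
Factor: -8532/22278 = -1 * 2^1 * 3^2 * 47^(-1) = -18/47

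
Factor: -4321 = -1 * 29^1 * 149^1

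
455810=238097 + 217713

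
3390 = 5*678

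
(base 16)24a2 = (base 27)cn9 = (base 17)1f7b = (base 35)7mx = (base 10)9378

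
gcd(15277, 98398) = 1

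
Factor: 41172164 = 2^2*11^1*17^1*19^1*2897^1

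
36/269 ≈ 0.134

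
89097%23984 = 17145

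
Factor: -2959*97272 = -1*2^3*3^2*7^1*11^1*193^1*269^1 = -287827848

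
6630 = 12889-6259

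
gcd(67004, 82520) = 4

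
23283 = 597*39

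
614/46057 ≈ 0.0133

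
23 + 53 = 76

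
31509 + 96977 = 128486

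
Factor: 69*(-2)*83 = -1*2^1*3^1*23^1*83^1 = -11454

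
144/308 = 36/77 ≈ 0.468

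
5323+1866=7189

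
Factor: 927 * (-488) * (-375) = 2^3 * 3^3 * 5^3 * 61^1 * 103^1 = 169641000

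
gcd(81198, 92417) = 13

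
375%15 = 0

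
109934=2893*38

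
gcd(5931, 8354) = 1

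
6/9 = 2/3 ≈ 0.667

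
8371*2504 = 20960984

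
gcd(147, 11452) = 7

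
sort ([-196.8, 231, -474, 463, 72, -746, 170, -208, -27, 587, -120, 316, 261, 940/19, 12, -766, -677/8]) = [-766, -746, -474, -208, -196.8, -120, -677/8, -27, 12, 940/19, 72, 170, 231, 261, 316, 463, 587]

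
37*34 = 1258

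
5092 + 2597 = 7689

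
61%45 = 16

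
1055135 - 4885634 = -3830499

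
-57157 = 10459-67616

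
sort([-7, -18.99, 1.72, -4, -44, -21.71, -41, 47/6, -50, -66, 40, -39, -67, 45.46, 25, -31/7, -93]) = [-93, -67, -66, -50, -44, -41, -39, -21.71, -18.99, -7, -31/7, -4, 1.72, 47/6, 25, 40, 45.46]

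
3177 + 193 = 3370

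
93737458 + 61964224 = 155701682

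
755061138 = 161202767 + 593858371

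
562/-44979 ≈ -0.0125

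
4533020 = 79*57380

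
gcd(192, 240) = 48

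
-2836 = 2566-5402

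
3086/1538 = 1543/769 ≈ 2.01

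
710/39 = 18 + 8/39 ≈ 18.21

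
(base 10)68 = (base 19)3b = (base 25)2i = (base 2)1000100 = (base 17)40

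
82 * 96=7872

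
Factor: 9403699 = 61^1*154159^1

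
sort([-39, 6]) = [-39, 6]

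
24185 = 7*3455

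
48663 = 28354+20309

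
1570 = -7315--8885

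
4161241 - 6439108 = -2277867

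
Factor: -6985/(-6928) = 2^(-4) * 5^1 * 11^1 * 127^1 * 433^(-1)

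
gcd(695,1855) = 5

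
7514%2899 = 1716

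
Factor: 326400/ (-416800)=-1*2^3*3^1*17^1*521^ (-1)=-408/521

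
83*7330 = 608390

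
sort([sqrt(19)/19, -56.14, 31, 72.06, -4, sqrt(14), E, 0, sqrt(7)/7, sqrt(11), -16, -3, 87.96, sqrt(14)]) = [-56.14, -16, -4, -3, 0, sqrt(19)/19, sqrt(7)/7, E, sqrt(11), sqrt(14), sqrt(14), 31, 72.06, 87.96]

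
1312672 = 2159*608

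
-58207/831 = -70 - 37/831 ≈ -70.04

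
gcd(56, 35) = 7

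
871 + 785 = 1656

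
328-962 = -634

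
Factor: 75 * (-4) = -1 * 2^2 * 3^1 * 5^2 = -300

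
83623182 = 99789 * 838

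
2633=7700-5067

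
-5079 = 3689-8768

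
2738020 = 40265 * 68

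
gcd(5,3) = 1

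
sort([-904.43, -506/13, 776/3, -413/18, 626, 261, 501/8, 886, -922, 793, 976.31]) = [-922, -904.43, -506/13, -413/18, 501/8, 776/3, 261, 626, 793, 886, 976.31]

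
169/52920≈0.00319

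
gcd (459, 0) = 459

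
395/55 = 7 + 2/11 ≈ 7.18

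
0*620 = 0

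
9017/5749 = 1 + 3268/5749 ≈ 1.57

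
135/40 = 27/8 ≈ 3.38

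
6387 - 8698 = -2311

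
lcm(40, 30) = 120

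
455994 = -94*(-4851) 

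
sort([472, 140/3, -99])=[-99, 140/3, 472]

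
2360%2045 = 315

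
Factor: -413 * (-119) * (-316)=-1 * 2^2 * 7^2 * 17^1 * 59^1 * 79^1=-15530452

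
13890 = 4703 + 9187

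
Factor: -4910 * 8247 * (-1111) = 2^1 * 3^1 * 5^1 * 11^1 * 101^1 * 491^1 * 2749^1 = 44987467470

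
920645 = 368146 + 552499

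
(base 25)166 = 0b1100001101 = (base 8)1415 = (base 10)781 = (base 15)371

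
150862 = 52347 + 98515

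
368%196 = 172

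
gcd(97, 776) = 97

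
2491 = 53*47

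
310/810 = 31/81 ≈ 0.383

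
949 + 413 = 1362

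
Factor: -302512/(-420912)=3^(-2) * 7^1 * 73^1 * 79^(-1)=511/711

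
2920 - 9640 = -6720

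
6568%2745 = 1078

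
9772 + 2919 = 12691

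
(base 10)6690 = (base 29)7rk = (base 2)1101000100010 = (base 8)15042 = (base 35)5g5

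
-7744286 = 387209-8131495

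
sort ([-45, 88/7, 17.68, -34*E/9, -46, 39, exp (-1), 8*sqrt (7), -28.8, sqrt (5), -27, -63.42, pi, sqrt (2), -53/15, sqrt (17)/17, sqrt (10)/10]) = [-63.42, -46, -45, -28.8, -27, -34*E/9, -53/15, sqrt (17)/17, sqrt (10)/10, exp (-1), sqrt (2), sqrt (5), pi, 88/7, 17.68, 8*sqrt (7), 39]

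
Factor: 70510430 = 2^1 * 5^1 * 31^1 * 227453^1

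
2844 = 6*474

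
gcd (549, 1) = 1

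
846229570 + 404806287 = 1251035857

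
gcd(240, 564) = 12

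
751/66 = 11 + 25/66 ≈ 11.38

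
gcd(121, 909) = 1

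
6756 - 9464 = -2708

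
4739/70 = 677/10 = 67.70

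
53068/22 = 2412 + 2/11 ≈ 2412.18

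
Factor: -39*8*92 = -1*2^5*3^1*13^1*23^1 = -28704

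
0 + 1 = 1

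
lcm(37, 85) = 3145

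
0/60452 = 0 = 0.00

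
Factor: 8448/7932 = 2^6 * 11^1 * 661^ (-1) = 704/661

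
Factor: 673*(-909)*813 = -1*3^3*101^1*271^1*673^1 = -497358441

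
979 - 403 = 576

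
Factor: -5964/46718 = -1 * 2^1 * 3^1 * 47^(-1) = -6/47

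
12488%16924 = 12488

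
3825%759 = 30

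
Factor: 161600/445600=2^1 * 101^1 * 557^(-1)=202/557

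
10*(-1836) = -18360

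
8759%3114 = 2531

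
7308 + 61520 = 68828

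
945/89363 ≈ 0.0106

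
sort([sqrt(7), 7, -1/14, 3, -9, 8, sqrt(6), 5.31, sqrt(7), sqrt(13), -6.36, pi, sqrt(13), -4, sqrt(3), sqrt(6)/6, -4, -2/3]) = [-9, -6.36, -4, -4, -2/3, -1/14, sqrt(6)/6, sqrt(3), sqrt(6), sqrt(7), sqrt(7), 3, pi, sqrt(13), sqrt(13), 5.31, 7, 8]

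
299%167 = 132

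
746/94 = 373/47 ≈ 7.94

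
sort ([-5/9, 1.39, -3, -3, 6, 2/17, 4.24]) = [-3, -3, -5/9, 2/17, 1.39, 4.24, 6]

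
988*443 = 437684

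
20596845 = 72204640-51607795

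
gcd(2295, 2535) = 15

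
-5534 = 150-5684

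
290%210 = 80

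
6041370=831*7270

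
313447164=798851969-485404805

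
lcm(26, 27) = 702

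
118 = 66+52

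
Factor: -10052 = -1 * 2^2 * 7^1 * 359^1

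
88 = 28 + 60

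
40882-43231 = -2349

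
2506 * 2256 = 5653536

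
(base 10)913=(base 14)493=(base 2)1110010001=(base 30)10d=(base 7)2443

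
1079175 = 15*71945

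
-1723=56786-58509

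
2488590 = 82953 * 30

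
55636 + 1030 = 56666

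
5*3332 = 16660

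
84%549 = 84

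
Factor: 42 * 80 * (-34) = -1 * 2^6 * 3^1 * 5^1 * 7^1 * 17^1 = -114240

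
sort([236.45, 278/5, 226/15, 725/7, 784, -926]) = [-926, 226/15, 278/5, 725/7, 236.45, 784]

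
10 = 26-16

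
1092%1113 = 1092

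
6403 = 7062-659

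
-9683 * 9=-87147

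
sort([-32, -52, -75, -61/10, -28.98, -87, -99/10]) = [-87, -75, -52, -32, -28.98, -99/10, -61/10]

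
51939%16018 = 3885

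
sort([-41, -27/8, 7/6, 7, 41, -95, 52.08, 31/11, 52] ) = [-95, -41, -27/8, 7/6, 31/11, 7, 41, 52, 52.08] 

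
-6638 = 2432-9070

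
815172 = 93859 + 721313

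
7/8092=1/1156 ≈ 0.000865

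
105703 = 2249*47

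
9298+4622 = 13920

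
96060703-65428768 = 30631935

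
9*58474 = 526266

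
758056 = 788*962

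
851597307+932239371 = 1783836678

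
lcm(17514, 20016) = 140112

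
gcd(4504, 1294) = 2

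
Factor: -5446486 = -1*2^1*2723243^1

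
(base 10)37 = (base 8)45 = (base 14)29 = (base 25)1c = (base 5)122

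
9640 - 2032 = 7608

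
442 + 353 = 795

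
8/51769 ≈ 0.000155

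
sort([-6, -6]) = [-6, -6]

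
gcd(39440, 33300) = 20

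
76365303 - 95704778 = -19339475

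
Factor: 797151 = 3^1*265717^1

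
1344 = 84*16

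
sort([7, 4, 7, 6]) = [4, 6, 7, 7]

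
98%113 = 98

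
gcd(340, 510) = 170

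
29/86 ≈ 0.337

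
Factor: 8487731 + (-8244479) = 2^2 * 3^2 * 29^1 * 233^1 = 243252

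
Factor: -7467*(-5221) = 3^1*19^1*23^1*131^1*227^1 = 38985207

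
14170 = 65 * 218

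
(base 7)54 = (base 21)1i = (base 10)39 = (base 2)100111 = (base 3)1110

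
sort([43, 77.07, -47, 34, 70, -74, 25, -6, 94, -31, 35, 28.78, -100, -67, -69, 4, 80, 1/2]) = [-100, -74, -69, -67, -47, -31, -6, 1/2, 4, 25, 28.78, 34, 35, 43, 70, 77.07, 80, 94]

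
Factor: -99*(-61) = 3^2*11^1*61^1 = 6039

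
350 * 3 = 1050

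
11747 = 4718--7029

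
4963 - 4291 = 672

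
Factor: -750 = -1 * 2^1 * 3^1 * 5^3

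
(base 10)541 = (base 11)452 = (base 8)1035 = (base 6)2301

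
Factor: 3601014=2^1*3^1*600169^1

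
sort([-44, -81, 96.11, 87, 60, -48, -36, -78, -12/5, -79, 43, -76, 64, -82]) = [-82, -81, -79, -78, -76, -48, -44, -36, -12/5, 43, 60, 64, 87, 96.11]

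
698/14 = 349/7 ≈ 49.86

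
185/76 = 2 + 33/76 ≈ 2.43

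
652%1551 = 652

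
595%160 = 115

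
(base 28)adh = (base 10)8221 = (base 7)32653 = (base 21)ida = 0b10000000011101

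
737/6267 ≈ 0.118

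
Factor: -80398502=-1*2^1*40199251^1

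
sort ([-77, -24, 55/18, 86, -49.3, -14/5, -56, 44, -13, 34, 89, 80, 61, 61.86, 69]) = [-77, -56, -49.3, -24, -13, -14/5, 55/18, 34, 44, 61, 61.86, 69, 80, 86, 89]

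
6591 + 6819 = 13410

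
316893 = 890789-573896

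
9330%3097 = 39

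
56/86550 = 28/43275 ≈ 0.000647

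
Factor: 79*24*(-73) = -1*2^3*3^1*73^1*79^1 = -138408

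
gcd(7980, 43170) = 30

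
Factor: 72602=2^1 * 31^1 * 1171^1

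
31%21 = 10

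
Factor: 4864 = 2^8*19^1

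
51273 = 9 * 5697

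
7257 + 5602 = 12859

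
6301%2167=1967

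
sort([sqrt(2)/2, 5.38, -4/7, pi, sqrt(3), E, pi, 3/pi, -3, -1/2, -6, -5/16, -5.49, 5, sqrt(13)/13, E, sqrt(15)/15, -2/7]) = [-6, -5.49, -3, -4/7, -1/2, -5/16, -2/7, sqrt(15)/15, sqrt(13)/13, sqrt(2)/2, 3/pi, sqrt(3), E, E, pi, pi, 5, 5.38]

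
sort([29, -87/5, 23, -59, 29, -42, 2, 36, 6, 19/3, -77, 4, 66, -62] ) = [-77, -62, -59, -42, -87/5, 2, 4, 6, 19/3, 23, 29, 29, 36, 66] 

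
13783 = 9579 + 4204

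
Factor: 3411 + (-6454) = -1*17^1*179^1 = -3043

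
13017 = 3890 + 9127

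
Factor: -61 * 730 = -1 * 2^1 * 5^1 * 61^1 * 73^1 = -44530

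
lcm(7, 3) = 21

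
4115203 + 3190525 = 7305728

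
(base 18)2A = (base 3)1201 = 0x2E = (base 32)1E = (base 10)46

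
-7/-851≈0.00823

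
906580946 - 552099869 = 354481077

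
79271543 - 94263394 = -14991851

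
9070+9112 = 18182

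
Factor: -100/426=-1*2^1*3^(-1)*5^2*71^(-1)=-50/213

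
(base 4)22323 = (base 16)2bb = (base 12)4a3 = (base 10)699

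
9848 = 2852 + 6996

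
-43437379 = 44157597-87594976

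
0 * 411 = 0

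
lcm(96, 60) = 480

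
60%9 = 6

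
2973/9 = 330 + 1/3≈330.33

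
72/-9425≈-0.00764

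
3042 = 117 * 26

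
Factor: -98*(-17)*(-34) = -1*2^2*7^2*17^2 = -56644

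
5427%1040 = 227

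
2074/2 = 1037 = 1037.00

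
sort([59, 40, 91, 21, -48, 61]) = [-48, 21, 40, 59, 61, 91]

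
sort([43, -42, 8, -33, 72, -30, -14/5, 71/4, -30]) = [-42, -33, -30, -30, -14/5, 8, 71/4, 43, 72]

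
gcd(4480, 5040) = 560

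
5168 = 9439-4271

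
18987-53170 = -34183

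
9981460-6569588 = 3411872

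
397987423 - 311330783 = 86656640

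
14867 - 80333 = -65466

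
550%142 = 124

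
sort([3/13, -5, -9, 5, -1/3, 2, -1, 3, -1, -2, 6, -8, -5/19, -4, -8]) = [-9, -8, -8, -5, -4, -2, -1, -1, -1/3, -5/19, 3/13, 2, 3, 5, 6]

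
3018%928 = 234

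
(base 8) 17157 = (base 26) bdh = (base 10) 7791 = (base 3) 101200120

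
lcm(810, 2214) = 33210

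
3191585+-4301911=-1110326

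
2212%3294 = 2212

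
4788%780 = 108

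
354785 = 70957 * 5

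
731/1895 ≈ 0.386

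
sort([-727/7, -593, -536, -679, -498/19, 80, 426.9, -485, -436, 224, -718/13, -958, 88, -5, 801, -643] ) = [-958, -679, -643, -593, -536, -485, -436, -727/7, -718/13, -498/19, -5, 80, 88, 224, 426.9, 801] 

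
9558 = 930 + 8628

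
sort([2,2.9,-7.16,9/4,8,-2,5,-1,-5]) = [-7.16,-5,-2,-1,2,9/4,2.9,5,8]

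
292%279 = 13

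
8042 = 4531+3511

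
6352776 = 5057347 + 1295429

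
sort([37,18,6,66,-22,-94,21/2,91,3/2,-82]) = [-94,-82,-22,3/2,6,21/2,18,37,66,91]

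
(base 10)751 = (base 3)1000211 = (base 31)o7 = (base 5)11001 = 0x2ef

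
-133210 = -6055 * 22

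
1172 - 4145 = -2973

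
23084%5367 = 1616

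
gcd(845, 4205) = 5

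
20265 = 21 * 965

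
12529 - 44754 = -32225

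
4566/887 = 5 + 131/887 ≈ 5.15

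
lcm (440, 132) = 1320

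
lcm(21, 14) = 42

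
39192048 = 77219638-38027590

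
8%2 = 0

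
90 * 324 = 29160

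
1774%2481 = 1774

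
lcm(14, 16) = 112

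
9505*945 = 8982225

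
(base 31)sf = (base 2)1101110011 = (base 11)733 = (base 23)1f9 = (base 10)883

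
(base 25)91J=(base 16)1625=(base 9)7688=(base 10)5669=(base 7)22346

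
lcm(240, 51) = 4080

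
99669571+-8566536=91103035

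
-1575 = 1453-3028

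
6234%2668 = 898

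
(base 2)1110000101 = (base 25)1b1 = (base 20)251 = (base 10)901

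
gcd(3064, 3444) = 4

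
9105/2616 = 3+419/872 ≈ 3.48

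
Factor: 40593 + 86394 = 3^1 * 7^1 * 6047^1 = 126987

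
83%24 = 11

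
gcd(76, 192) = 4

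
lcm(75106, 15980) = 751060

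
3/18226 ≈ 0.000165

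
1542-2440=-898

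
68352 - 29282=39070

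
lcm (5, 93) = 465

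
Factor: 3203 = 3203^1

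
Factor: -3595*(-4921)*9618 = 2^1*3^1*5^1*7^2*19^1*37^1*229^1*719^1 = 170151989910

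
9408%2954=546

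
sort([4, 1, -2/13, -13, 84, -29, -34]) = [-34, -29, -13, -2/13, 1, 4, 84]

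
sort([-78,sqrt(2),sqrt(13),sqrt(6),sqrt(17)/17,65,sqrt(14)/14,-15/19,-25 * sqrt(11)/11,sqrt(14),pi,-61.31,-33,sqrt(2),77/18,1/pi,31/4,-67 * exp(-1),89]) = [-78,-61.31,-33,-67 * exp(-1),-25 * sqrt(11)/11,-15/19,sqrt(17)/17,sqrt(14)/14,1/pi,sqrt(2),sqrt(2),sqrt(6),pi,sqrt(13),sqrt(14),77/18,31/4,65,89]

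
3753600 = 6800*552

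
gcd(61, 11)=1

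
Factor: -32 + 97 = 5^1*13^1 = 65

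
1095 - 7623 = -6528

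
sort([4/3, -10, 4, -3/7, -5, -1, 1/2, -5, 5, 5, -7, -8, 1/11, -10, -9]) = [-10, -10, -9, -8, -7, -5, -5, -1, -3/7, 1/11, 1/2, 4/3, 4, 5, 5]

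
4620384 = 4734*976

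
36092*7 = 252644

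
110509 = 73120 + 37389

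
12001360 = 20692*580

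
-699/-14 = 49+13/14≈49.93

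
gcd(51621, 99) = 3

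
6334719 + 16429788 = 22764507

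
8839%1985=899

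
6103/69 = 88+31/69 ≈ 88.45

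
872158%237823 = 158689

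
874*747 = 652878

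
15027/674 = 22 + 199/674 ≈ 22.30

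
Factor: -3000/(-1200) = 2^(-1)*5^1 = 5/2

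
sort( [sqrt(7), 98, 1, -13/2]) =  [-13/2, 1, sqrt(7), 98]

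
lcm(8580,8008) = 120120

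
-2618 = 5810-8428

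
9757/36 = 271 + 1/36 ≈ 271.03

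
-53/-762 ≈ 0.0696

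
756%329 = 98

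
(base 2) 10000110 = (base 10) 134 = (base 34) 3w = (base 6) 342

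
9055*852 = 7714860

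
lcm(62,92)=2852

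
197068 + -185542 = 11526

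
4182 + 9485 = 13667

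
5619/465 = 12 + 13/155 ≈ 12.08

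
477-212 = 265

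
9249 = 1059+8190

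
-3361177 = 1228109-4589286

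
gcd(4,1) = 1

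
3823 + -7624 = -3801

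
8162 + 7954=16116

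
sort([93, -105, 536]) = [-105, 93, 536]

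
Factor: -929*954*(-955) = 2^1*3^2*5^1*53^1*191^1*929^1 = 846384030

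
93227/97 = 961+10/97 ≈ 961.10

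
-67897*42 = -2851674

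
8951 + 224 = 9175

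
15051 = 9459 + 5592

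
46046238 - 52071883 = -6025645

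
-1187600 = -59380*20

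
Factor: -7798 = -1 * 2^1 * 7^1 * 557^1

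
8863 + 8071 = 16934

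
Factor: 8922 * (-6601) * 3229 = -1 * 2^1 * 3^1 * 7^1 * 23^1 * 41^1 * 1487^1 * 3229^1 = -190169119938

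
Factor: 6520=2^3*5^1*163^1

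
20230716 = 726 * 27866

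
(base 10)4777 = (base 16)12a9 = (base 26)71j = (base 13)2236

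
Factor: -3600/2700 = -1 * 2^2 * 3^(-1) = -4/3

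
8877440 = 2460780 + 6416660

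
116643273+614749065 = 731392338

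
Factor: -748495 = -1 * 5^1 * 11^1 * 31^1 * 439^1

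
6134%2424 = 1286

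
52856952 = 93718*564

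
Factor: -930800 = -1 * 2^4 * 5^2 * 13^1 * 179^1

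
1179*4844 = 5711076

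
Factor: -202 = -1 * 2^1 * 101^1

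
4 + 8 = 12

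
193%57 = 22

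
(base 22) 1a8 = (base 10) 712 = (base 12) 4b4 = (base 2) 1011001000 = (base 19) 1i9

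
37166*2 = 74332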